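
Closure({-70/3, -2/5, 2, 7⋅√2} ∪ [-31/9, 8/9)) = {-70/3, 2, 7⋅√2} ∪ [-31/9, 8/9]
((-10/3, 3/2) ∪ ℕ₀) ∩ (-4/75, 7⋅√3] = (-4/75, 3/2) ∪ {0, 1, …, 12}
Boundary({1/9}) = {1/9}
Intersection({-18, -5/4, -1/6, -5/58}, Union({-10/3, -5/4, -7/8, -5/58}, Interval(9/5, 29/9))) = {-5/4, -5/58}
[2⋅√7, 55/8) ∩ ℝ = [2⋅√7, 55/8)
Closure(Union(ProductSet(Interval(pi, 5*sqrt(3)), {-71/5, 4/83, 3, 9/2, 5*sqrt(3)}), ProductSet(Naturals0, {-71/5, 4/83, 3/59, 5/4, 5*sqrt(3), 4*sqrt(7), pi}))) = Union(ProductSet(Interval(pi, 5*sqrt(3)), {-71/5, 4/83, 3, 9/2, 5*sqrt(3)}), ProductSet(Naturals0, {-71/5, 4/83, 3/59, 5/4, 5*sqrt(3), 4*sqrt(7), pi}))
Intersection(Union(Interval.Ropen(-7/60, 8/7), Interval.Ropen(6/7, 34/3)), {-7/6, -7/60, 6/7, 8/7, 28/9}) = {-7/60, 6/7, 8/7, 28/9}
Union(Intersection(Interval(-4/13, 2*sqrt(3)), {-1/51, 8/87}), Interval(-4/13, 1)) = Interval(-4/13, 1)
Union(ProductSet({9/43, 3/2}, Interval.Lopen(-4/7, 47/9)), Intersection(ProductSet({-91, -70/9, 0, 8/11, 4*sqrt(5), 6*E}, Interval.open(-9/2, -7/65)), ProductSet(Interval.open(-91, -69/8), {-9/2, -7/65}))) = ProductSet({9/43, 3/2}, Interval.Lopen(-4/7, 47/9))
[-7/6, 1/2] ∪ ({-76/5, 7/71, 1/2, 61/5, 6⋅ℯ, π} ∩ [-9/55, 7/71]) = [-7/6, 1/2]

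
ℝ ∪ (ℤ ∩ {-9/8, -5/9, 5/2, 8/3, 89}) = ℝ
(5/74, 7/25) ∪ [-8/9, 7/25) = [-8/9, 7/25)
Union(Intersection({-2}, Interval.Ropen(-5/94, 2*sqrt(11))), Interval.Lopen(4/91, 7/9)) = Interval.Lopen(4/91, 7/9)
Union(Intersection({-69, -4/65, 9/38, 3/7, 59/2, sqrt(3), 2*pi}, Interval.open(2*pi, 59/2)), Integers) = Integers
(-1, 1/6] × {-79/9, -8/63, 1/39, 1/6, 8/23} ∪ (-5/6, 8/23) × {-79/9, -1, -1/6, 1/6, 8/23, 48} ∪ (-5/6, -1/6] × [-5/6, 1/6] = ((-5/6, -1/6] × [-5/6, 1/6]) ∪ ((-1, 1/6] × {-79/9, -8/63, 1/39, 1/6, 8/23}) ∪ ((-5/6, 8/23) × {-79/9, -1, -1/6, 1/6, 8/23, 48})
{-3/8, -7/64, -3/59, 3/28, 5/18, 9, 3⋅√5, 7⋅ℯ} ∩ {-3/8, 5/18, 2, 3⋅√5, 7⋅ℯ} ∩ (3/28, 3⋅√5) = {5/18}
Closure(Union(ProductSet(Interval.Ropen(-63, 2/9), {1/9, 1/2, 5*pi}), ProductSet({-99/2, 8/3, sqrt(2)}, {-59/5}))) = Union(ProductSet({-99/2, 8/3, sqrt(2)}, {-59/5}), ProductSet(Interval(-63, 2/9), {1/9, 1/2, 5*pi}))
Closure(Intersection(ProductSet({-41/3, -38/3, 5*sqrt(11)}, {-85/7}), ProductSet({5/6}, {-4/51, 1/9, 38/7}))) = EmptySet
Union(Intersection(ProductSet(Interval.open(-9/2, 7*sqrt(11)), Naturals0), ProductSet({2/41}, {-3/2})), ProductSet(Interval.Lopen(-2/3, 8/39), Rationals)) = ProductSet(Interval.Lopen(-2/3, 8/39), Rationals)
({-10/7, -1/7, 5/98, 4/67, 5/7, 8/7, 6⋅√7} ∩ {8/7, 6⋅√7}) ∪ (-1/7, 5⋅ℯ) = (-1/7, 5⋅ℯ) ∪ {6⋅√7}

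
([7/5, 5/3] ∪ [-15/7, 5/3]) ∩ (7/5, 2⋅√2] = (7/5, 5/3]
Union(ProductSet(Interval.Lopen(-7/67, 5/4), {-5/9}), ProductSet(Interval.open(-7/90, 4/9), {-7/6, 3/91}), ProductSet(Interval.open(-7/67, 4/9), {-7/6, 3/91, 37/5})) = Union(ProductSet(Interval.open(-7/67, 4/9), {-7/6, 3/91, 37/5}), ProductSet(Interval.Lopen(-7/67, 5/4), {-5/9}))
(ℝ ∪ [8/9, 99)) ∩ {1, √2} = {1, √2}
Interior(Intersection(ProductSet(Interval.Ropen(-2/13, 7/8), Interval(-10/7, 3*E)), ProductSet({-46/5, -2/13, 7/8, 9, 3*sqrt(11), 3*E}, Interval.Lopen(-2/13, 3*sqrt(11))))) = EmptySet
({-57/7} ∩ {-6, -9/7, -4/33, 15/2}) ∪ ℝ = ℝ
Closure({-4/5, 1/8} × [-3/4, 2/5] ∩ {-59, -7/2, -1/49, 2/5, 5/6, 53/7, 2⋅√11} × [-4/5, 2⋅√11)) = ∅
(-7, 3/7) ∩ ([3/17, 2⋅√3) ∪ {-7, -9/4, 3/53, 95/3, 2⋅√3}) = {-9/4, 3/53} ∪ [3/17, 3/7)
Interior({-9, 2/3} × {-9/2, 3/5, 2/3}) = ∅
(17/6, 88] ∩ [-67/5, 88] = (17/6, 88]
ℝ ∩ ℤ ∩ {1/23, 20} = {20}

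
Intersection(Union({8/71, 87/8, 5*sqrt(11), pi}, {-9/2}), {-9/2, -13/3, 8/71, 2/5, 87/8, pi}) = {-9/2, 8/71, 87/8, pi}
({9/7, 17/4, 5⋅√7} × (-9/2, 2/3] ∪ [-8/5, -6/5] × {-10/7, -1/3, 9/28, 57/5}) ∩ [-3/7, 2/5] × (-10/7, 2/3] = ∅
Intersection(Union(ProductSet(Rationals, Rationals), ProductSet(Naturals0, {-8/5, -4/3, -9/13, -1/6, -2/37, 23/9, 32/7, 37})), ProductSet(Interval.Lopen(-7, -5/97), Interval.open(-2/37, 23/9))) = ProductSet(Intersection(Interval.Lopen(-7, -5/97), Rationals), Intersection(Interval.open(-2/37, 23/9), Rationals))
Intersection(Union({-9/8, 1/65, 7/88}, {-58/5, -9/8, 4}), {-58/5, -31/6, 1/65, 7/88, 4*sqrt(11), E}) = {-58/5, 1/65, 7/88}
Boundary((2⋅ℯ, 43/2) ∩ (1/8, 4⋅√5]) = {4⋅√5, 2⋅ℯ}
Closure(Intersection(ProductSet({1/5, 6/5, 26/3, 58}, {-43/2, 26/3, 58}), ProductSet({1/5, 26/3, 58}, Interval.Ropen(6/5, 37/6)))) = EmptySet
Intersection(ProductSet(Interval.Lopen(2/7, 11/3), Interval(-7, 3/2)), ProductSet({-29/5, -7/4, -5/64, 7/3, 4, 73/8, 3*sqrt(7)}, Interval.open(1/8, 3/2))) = ProductSet({7/3}, Interval.open(1/8, 3/2))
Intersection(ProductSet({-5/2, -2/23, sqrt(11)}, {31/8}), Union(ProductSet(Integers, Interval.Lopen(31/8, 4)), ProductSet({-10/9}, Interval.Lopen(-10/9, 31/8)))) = EmptySet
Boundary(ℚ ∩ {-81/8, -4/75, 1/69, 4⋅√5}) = {-81/8, -4/75, 1/69}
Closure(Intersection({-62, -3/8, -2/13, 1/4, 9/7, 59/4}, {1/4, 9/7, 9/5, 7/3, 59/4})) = {1/4, 9/7, 59/4}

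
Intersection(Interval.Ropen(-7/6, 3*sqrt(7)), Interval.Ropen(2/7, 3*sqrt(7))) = Interval.Ropen(2/7, 3*sqrt(7))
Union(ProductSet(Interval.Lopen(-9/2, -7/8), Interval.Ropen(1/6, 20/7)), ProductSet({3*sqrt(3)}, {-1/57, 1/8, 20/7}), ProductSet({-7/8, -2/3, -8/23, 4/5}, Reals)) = Union(ProductSet({3*sqrt(3)}, {-1/57, 1/8, 20/7}), ProductSet({-7/8, -2/3, -8/23, 4/5}, Reals), ProductSet(Interval.Lopen(-9/2, -7/8), Interval.Ropen(1/6, 20/7)))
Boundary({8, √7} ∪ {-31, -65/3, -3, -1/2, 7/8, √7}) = {-31, -65/3, -3, -1/2, 7/8, 8, √7}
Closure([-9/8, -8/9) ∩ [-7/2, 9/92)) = [-9/8, -8/9]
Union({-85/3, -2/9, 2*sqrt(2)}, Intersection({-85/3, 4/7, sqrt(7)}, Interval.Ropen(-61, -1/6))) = {-85/3, -2/9, 2*sqrt(2)}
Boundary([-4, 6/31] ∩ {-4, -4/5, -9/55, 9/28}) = {-4, -4/5, -9/55}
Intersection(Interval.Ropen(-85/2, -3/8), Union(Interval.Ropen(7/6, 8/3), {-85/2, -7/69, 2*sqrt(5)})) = {-85/2}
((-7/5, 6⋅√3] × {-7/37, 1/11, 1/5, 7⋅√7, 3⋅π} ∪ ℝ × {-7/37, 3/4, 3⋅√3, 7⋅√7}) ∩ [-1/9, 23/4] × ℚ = [-1/9, 23/4] × {-7/37, 1/11, 1/5, 3/4}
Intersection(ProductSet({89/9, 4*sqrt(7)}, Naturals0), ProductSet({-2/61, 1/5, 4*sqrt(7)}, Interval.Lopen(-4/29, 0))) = ProductSet({4*sqrt(7)}, Range(0, 1, 1))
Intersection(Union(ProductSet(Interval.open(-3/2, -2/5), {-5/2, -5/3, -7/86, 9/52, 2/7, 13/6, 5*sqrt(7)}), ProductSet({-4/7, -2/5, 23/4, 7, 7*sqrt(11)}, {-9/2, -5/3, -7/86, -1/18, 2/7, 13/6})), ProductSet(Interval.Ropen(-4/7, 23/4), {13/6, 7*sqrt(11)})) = ProductSet(Interval(-4/7, -2/5), {13/6})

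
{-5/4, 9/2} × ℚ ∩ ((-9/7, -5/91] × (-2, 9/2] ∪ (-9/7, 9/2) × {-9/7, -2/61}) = {-5/4} × (ℚ ∩ (-2, 9/2])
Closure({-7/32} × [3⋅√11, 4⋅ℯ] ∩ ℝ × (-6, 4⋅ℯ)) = {-7/32} × [3⋅√11, 4⋅ℯ]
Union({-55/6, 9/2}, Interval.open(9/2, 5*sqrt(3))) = Union({-55/6}, Interval.Ropen(9/2, 5*sqrt(3)))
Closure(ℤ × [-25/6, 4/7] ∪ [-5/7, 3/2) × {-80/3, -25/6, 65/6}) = (ℤ × [-25/6, 4/7]) ∪ ([-5/7, 3/2] × {-80/3, -25/6, 65/6})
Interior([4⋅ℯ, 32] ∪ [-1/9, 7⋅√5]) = (-1/9, 32)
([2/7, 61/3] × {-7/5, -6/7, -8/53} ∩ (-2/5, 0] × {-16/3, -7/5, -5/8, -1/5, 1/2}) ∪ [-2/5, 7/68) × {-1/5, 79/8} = [-2/5, 7/68) × {-1/5, 79/8}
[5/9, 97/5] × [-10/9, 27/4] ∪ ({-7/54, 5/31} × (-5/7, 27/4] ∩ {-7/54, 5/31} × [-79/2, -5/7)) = [5/9, 97/5] × [-10/9, 27/4]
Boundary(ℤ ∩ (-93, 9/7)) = {-92, -91, …, 1}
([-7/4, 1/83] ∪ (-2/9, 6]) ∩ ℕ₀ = {0, 1, …, 6}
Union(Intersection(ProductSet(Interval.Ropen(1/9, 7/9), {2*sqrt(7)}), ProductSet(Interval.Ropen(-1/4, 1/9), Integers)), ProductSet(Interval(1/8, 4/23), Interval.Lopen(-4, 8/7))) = ProductSet(Interval(1/8, 4/23), Interval.Lopen(-4, 8/7))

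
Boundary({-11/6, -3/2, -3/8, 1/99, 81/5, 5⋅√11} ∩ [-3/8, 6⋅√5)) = {-3/8, 1/99}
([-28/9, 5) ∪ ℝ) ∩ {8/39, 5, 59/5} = {8/39, 5, 59/5}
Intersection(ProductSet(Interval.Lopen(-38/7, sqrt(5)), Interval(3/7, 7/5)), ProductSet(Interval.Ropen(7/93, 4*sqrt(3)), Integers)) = ProductSet(Interval(7/93, sqrt(5)), Range(1, 2, 1))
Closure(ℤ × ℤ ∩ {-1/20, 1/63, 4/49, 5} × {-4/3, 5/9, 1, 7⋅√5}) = {5} × {1}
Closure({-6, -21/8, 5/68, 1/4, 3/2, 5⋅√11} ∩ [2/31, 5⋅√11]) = {5/68, 1/4, 3/2, 5⋅√11}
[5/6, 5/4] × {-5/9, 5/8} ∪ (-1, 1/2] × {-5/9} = ((-1, 1/2] × {-5/9}) ∪ ([5/6, 5/4] × {-5/9, 5/8})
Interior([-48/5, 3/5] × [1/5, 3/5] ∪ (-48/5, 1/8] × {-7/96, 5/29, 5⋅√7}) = (-48/5, 3/5) × (1/5, 3/5)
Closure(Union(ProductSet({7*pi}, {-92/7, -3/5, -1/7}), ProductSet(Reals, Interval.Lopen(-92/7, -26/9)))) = Union(ProductSet({7*pi}, {-92/7, -3/5, -1/7}), ProductSet(Reals, Interval(-92/7, -26/9)))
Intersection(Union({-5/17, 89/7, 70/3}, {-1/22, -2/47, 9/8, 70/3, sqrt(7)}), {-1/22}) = {-1/22}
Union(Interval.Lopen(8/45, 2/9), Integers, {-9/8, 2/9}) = Union({-9/8}, Integers, Interval.Lopen(8/45, 2/9))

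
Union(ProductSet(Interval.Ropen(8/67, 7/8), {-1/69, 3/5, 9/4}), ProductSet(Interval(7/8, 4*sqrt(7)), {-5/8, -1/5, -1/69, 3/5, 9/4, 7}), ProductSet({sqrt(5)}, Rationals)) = Union(ProductSet({sqrt(5)}, Rationals), ProductSet(Interval.Ropen(8/67, 7/8), {-1/69, 3/5, 9/4}), ProductSet(Interval(7/8, 4*sqrt(7)), {-5/8, -1/5, -1/69, 3/5, 9/4, 7}))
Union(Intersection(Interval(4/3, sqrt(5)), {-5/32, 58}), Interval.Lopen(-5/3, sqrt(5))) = Interval.Lopen(-5/3, sqrt(5))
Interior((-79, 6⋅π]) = (-79, 6⋅π)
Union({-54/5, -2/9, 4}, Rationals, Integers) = Rationals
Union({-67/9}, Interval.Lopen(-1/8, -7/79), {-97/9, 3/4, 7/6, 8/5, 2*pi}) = Union({-97/9, -67/9, 3/4, 7/6, 8/5, 2*pi}, Interval.Lopen(-1/8, -7/79))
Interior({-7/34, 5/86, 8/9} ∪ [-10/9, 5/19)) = (-10/9, 5/19)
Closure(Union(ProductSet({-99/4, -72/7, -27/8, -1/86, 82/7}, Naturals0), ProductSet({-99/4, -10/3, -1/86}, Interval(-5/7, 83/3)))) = Union(ProductSet({-99/4, -10/3, -1/86}, Interval(-5/7, 83/3)), ProductSet({-99/4, -72/7, -27/8, -1/86, 82/7}, Naturals0))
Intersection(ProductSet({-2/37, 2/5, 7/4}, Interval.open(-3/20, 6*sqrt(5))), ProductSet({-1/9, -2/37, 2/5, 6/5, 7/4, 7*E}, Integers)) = ProductSet({-2/37, 2/5, 7/4}, Range(0, 14, 1))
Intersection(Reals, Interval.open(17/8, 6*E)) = Interval.open(17/8, 6*E)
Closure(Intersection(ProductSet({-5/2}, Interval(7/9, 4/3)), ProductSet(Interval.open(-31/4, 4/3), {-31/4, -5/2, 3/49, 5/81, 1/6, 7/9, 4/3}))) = ProductSet({-5/2}, {7/9, 4/3})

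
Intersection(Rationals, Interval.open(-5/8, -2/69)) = Intersection(Interval.open(-5/8, -2/69), Rationals)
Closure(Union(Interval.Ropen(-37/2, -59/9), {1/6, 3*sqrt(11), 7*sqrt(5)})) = Union({1/6, 3*sqrt(11), 7*sqrt(5)}, Interval(-37/2, -59/9))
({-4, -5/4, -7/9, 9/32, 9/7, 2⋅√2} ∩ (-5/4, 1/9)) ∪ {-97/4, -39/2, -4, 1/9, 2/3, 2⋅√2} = {-97/4, -39/2, -4, -7/9, 1/9, 2/3, 2⋅√2}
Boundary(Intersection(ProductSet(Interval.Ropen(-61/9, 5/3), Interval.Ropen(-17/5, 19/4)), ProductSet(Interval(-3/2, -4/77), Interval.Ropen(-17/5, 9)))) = Union(ProductSet({-3/2, -4/77}, Interval(-17/5, 19/4)), ProductSet(Interval(-3/2, -4/77), {-17/5, 19/4}))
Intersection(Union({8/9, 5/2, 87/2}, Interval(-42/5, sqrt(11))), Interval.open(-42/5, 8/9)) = Interval.open(-42/5, 8/9)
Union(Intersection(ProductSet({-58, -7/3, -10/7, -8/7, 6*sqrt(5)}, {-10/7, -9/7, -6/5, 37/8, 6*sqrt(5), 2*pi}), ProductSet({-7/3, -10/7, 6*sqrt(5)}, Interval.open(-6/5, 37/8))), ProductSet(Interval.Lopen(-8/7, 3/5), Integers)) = ProductSet(Interval.Lopen(-8/7, 3/5), Integers)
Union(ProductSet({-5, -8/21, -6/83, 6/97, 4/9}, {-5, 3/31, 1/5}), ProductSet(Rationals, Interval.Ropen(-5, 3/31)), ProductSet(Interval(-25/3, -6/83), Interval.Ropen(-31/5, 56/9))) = Union(ProductSet({-5, -8/21, -6/83, 6/97, 4/9}, {-5, 3/31, 1/5}), ProductSet(Interval(-25/3, -6/83), Interval.Ropen(-31/5, 56/9)), ProductSet(Rationals, Interval.Ropen(-5, 3/31)))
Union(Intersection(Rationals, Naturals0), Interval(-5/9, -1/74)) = Union(Interval(-5/9, -1/74), Naturals0)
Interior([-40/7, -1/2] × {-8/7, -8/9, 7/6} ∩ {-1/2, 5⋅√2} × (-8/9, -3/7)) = ∅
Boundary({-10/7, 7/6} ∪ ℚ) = ℝ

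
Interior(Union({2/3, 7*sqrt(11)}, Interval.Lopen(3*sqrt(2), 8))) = Interval.open(3*sqrt(2), 8)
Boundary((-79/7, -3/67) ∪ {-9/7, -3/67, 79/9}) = {-79/7, -3/67, 79/9}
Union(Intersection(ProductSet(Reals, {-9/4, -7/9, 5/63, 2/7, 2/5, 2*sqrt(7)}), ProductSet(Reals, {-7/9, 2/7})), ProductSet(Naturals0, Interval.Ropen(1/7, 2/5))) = Union(ProductSet(Naturals0, Interval.Ropen(1/7, 2/5)), ProductSet(Reals, {-7/9, 2/7}))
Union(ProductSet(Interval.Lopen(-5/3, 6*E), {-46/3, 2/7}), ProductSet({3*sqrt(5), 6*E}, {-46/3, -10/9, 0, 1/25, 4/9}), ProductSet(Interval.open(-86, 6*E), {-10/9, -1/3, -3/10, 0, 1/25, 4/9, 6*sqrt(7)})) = Union(ProductSet({3*sqrt(5), 6*E}, {-46/3, -10/9, 0, 1/25, 4/9}), ProductSet(Interval.open(-86, 6*E), {-10/9, -1/3, -3/10, 0, 1/25, 4/9, 6*sqrt(7)}), ProductSet(Interval.Lopen(-5/3, 6*E), {-46/3, 2/7}))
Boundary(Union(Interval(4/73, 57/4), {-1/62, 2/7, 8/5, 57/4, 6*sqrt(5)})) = {-1/62, 4/73, 57/4}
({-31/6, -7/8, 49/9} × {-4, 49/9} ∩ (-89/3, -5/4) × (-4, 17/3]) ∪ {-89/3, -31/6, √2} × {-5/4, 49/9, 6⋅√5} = {-89/3, -31/6, √2} × {-5/4, 49/9, 6⋅√5}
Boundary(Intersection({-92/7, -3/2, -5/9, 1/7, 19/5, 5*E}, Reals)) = {-92/7, -3/2, -5/9, 1/7, 19/5, 5*E}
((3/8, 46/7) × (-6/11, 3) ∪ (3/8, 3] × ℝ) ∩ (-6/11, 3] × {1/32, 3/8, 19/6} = (3/8, 3] × {1/32, 3/8, 19/6}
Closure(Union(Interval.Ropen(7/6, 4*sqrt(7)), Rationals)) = Union(Interval(-oo, oo), Rationals)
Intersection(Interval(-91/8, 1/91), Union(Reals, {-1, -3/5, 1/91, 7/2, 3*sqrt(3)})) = Interval(-91/8, 1/91)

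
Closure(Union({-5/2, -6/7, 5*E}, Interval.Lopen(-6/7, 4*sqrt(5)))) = Union({-5/2, 5*E}, Interval(-6/7, 4*sqrt(5)))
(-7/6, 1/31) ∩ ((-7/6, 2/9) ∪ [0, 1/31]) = (-7/6, 1/31)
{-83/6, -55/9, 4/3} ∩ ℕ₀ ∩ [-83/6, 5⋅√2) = ∅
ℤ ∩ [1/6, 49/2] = {1, 2, …, 24}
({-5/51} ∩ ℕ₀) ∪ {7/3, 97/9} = {7/3, 97/9}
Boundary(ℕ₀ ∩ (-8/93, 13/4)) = {0, 1, 2, 3}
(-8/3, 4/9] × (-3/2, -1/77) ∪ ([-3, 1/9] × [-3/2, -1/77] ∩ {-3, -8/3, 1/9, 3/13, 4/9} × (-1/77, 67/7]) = (-8/3, 4/9] × (-3/2, -1/77)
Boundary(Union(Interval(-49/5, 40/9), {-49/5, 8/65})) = {-49/5, 40/9}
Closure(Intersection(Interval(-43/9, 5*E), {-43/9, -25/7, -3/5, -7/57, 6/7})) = {-43/9, -25/7, -3/5, -7/57, 6/7}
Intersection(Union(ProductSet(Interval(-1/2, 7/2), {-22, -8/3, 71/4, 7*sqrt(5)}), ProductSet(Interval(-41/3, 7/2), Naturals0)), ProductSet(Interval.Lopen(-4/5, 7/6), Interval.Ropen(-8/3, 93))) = Union(ProductSet(Interval.Lopen(-4/5, 7/6), Range(0, 93, 1)), ProductSet(Interval(-1/2, 7/6), {-8/3, 71/4, 7*sqrt(5)}))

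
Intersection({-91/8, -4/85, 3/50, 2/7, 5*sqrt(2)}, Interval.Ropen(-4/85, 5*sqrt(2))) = {-4/85, 3/50, 2/7}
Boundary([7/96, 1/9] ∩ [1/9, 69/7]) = {1/9}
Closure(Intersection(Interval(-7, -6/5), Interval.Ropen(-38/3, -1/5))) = Interval(-7, -6/5)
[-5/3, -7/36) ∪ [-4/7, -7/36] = [-5/3, -7/36]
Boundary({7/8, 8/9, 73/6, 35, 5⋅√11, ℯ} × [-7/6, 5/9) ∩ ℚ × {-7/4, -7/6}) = {7/8, 8/9, 73/6, 35} × {-7/6}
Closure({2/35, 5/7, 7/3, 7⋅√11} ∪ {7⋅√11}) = {2/35, 5/7, 7/3, 7⋅√11}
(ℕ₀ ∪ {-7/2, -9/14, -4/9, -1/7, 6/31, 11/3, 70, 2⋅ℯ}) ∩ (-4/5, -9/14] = {-9/14}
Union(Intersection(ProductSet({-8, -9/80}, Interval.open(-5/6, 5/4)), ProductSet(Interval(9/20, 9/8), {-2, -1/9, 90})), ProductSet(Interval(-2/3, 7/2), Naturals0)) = ProductSet(Interval(-2/3, 7/2), Naturals0)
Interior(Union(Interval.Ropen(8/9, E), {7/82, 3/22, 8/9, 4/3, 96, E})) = Interval.open(8/9, E)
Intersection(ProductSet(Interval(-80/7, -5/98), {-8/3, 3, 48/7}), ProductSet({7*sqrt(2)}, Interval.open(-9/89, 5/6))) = EmptySet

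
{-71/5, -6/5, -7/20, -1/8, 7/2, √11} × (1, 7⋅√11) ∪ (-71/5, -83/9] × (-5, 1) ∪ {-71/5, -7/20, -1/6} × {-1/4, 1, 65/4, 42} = ({-71/5, -7/20, -1/6} × {-1/4, 1, 65/4, 42}) ∪ ((-71/5, -83/9] × (-5, 1)) ∪ ({-71/5, -6/5, -7/20, -1/8, 7/2, √11} × (1, 7⋅√11))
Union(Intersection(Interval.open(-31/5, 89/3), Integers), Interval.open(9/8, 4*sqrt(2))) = Union(Interval.open(9/8, 4*sqrt(2)), Range(-6, 30, 1))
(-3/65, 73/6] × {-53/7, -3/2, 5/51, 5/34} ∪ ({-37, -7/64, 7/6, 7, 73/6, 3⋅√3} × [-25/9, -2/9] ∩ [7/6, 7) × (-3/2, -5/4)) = ((-3/65, 73/6] × {-53/7, -3/2, 5/51, 5/34}) ∪ ({7/6, 3⋅√3} × (-3/2, -5/4))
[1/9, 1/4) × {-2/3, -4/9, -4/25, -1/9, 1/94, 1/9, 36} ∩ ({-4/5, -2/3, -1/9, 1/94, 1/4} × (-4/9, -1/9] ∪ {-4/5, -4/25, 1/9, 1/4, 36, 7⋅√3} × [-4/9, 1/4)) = {1/9} × {-4/9, -4/25, -1/9, 1/94, 1/9}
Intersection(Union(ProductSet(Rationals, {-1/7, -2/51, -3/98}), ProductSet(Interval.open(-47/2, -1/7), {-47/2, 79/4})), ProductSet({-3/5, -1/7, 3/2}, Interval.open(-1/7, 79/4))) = ProductSet({-3/5, -1/7, 3/2}, {-2/51, -3/98})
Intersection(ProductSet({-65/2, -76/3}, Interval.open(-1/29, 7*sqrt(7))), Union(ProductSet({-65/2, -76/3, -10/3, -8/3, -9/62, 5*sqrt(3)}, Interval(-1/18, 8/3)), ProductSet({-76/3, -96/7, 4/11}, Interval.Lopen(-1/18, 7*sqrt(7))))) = Union(ProductSet({-76/3}, Interval.open(-1/29, 7*sqrt(7))), ProductSet({-65/2, -76/3}, Interval.Lopen(-1/29, 8/3)))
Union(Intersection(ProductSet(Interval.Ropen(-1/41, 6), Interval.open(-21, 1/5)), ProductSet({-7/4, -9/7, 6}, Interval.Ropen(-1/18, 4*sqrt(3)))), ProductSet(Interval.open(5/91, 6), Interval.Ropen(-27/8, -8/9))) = ProductSet(Interval.open(5/91, 6), Interval.Ropen(-27/8, -8/9))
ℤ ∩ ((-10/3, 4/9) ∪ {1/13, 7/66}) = {-3, -2, -1, 0}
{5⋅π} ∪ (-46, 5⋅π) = (-46, 5⋅π]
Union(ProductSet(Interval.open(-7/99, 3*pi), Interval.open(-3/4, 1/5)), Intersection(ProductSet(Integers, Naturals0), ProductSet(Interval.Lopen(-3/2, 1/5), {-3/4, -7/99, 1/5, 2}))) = Union(ProductSet(Interval.open(-7/99, 3*pi), Interval.open(-3/4, 1/5)), ProductSet(Range(-1, 1, 1), {2}))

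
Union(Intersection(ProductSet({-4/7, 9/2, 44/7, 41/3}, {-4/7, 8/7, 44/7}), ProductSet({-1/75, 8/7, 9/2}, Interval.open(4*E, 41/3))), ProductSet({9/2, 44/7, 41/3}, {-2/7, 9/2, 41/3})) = ProductSet({9/2, 44/7, 41/3}, {-2/7, 9/2, 41/3})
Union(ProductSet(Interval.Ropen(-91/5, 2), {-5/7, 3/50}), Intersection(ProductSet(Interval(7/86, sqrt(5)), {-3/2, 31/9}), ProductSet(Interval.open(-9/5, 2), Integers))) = ProductSet(Interval.Ropen(-91/5, 2), {-5/7, 3/50})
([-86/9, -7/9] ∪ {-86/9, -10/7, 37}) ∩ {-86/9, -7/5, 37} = {-86/9, -7/5, 37}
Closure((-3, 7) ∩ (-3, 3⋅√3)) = [-3, 3⋅√3]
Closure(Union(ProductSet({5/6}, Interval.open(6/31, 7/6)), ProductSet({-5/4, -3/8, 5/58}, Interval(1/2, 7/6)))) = Union(ProductSet({5/6}, Interval(6/31, 7/6)), ProductSet({-5/4, -3/8, 5/58}, Interval(1/2, 7/6)))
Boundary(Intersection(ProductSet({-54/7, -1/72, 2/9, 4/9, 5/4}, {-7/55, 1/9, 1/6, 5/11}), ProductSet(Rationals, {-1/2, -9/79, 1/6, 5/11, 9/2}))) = ProductSet({-54/7, -1/72, 2/9, 4/9, 5/4}, {1/6, 5/11})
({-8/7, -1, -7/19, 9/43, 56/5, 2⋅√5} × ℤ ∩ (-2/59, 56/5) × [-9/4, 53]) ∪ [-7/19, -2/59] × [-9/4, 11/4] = ([-7/19, -2/59] × [-9/4, 11/4]) ∪ ({9/43, 2⋅√5} × {-2, -1, …, 53})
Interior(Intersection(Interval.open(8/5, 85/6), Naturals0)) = EmptySet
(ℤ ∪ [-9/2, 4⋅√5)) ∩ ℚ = ℤ ∪ (ℚ ∩ [-9/2, 4⋅√5))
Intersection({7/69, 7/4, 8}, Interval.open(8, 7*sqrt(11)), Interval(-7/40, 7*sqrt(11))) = EmptySet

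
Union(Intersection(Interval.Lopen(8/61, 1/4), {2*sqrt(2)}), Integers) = Integers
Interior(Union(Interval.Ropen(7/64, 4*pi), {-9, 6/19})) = Interval.open(7/64, 4*pi)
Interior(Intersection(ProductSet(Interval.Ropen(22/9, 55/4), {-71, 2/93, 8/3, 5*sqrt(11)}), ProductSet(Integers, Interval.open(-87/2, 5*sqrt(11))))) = EmptySet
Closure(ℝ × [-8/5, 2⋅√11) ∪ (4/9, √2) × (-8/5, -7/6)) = ℝ × [-8/5, 2⋅√11]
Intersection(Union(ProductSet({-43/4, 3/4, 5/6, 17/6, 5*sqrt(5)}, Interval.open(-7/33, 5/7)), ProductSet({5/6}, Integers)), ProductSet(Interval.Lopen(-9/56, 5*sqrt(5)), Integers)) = Union(ProductSet({5/6}, Integers), ProductSet({3/4, 5/6, 17/6, 5*sqrt(5)}, Range(0, 1, 1)))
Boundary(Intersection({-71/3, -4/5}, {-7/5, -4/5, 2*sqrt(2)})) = {-4/5}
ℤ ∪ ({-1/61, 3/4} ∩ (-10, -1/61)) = ℤ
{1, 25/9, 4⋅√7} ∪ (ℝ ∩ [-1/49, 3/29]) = [-1/49, 3/29] ∪ {1, 25/9, 4⋅√7}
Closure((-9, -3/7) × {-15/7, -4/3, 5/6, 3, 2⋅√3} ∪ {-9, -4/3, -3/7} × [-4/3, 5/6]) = ({-9, -4/3, -3/7} × [-4/3, 5/6]) ∪ ([-9, -3/7] × {-15/7, -4/3, 5/6, 3, 2⋅√3})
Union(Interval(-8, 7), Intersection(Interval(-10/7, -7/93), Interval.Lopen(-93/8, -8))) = Interval(-8, 7)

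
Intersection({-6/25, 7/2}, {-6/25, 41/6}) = {-6/25}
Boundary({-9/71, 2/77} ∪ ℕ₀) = {-9/71, 2/77} ∪ ℕ₀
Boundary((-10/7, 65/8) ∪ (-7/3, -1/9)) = {-7/3, 65/8}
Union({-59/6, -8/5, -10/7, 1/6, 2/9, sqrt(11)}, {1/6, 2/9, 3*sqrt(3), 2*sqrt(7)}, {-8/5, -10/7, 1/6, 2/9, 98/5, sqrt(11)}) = {-59/6, -8/5, -10/7, 1/6, 2/9, 98/5, sqrt(11), 3*sqrt(3), 2*sqrt(7)}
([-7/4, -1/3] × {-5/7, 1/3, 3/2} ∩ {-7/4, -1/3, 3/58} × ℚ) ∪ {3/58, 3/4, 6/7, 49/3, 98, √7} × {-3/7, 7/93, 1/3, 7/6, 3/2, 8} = ({-7/4, -1/3} × {-5/7, 1/3, 3/2}) ∪ ({3/58, 3/4, 6/7, 49/3, 98, √7} × {-3/7, 7/93, 1/3, 7/6, 3/2, 8})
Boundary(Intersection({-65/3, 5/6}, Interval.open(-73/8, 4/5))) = EmptySet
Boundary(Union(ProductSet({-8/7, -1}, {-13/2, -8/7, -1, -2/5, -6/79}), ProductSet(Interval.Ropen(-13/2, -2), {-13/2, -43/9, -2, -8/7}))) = Union(ProductSet({-8/7, -1}, {-13/2, -8/7, -1, -2/5, -6/79}), ProductSet(Interval(-13/2, -2), {-13/2, -43/9, -2, -8/7}))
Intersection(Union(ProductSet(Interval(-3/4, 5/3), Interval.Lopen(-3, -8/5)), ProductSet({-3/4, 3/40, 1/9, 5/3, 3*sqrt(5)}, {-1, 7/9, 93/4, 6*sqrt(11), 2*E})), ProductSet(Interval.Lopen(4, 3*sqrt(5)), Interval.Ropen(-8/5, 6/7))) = ProductSet({3*sqrt(5)}, {-1, 7/9})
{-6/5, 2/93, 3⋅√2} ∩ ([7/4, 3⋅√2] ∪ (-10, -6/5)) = {3⋅√2}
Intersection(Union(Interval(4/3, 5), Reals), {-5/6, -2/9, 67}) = {-5/6, -2/9, 67}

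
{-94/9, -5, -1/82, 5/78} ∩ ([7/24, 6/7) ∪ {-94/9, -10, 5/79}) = {-94/9}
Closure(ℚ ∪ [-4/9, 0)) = ℚ ∪ (-∞, ∞)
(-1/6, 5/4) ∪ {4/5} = (-1/6, 5/4)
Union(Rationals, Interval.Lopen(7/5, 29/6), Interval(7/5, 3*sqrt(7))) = Union(Interval(7/5, 3*sqrt(7)), Rationals)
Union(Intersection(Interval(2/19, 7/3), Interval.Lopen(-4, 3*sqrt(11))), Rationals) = Union(Interval(2/19, 7/3), Rationals)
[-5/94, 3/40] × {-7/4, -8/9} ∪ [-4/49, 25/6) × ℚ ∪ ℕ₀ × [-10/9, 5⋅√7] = ([-4/49, 25/6) × ℚ) ∪ (ℕ₀ × [-10/9, 5⋅√7])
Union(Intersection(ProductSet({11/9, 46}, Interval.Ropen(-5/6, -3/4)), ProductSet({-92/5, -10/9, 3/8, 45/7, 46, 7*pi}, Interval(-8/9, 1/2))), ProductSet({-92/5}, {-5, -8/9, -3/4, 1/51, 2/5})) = Union(ProductSet({-92/5}, {-5, -8/9, -3/4, 1/51, 2/5}), ProductSet({46}, Interval.Ropen(-5/6, -3/4)))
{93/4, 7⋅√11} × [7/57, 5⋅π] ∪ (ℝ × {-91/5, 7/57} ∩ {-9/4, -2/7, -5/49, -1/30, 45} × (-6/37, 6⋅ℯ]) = ({-9/4, -2/7, -5/49, -1/30, 45} × {7/57}) ∪ ({93/4, 7⋅√11} × [7/57, 5⋅π])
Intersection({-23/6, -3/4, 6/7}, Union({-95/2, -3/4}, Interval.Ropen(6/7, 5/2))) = {-3/4, 6/7}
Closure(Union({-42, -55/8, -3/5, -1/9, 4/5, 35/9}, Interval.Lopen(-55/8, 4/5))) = Union({-42, 35/9}, Interval(-55/8, 4/5))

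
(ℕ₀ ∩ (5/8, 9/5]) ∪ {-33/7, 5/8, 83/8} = {-33/7, 5/8, 83/8} ∪ {1}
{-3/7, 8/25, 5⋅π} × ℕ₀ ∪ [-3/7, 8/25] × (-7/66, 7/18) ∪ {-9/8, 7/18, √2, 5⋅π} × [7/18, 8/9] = ({-3/7, 8/25, 5⋅π} × ℕ₀) ∪ ([-3/7, 8/25] × (-7/66, 7/18)) ∪ ({-9/8, 7/18, √2, 5⋅π} × [7/18, 8/9])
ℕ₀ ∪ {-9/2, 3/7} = {-9/2, 3/7} ∪ ℕ₀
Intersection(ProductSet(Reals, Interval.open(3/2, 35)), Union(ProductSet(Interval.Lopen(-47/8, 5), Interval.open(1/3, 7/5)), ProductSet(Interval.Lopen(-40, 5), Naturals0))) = ProductSet(Interval.Lopen(-40, 5), Range(2, 35, 1))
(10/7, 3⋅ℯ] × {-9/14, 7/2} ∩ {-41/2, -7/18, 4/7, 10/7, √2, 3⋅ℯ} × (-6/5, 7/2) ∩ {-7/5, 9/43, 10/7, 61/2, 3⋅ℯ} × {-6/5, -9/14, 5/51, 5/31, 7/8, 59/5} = {3⋅ℯ} × {-9/14}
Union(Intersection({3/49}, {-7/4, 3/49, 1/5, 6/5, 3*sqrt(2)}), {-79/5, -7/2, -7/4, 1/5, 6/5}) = {-79/5, -7/2, -7/4, 3/49, 1/5, 6/5}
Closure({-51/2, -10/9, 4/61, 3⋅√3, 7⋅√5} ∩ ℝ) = {-51/2, -10/9, 4/61, 3⋅√3, 7⋅√5}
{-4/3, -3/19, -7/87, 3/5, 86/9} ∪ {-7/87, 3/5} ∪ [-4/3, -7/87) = [-4/3, -7/87] ∪ {3/5, 86/9}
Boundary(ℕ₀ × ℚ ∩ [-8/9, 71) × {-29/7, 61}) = {0, 1, …, 70} × {-29/7, 61}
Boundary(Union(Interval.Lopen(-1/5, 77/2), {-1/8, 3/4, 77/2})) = {-1/5, 77/2}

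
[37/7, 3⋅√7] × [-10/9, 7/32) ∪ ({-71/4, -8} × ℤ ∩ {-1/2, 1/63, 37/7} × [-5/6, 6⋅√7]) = [37/7, 3⋅√7] × [-10/9, 7/32)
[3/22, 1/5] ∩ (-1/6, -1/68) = ∅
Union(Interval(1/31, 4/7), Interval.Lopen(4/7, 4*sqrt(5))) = Interval(1/31, 4*sqrt(5))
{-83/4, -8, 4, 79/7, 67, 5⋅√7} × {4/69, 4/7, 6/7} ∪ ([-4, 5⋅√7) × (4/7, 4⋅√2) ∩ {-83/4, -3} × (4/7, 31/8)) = ({-3} × (4/7, 31/8)) ∪ ({-83/4, -8, 4, 79/7, 67, 5⋅√7} × {4/69, 4/7, 6/7})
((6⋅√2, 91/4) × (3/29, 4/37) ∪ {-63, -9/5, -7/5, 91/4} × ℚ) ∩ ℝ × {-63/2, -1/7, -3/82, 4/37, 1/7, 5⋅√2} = {-63, -9/5, -7/5, 91/4} × {-63/2, -1/7, -3/82, 4/37, 1/7}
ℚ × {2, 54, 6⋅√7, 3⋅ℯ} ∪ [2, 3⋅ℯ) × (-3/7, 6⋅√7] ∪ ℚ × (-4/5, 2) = ([2, 3⋅ℯ) × (-3/7, 6⋅√7]) ∪ (ℚ × ((-4/5, 2] ∪ {54, 6⋅√7, 3⋅ℯ}))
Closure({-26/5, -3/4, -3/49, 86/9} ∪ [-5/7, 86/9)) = {-26/5, -3/4} ∪ [-5/7, 86/9]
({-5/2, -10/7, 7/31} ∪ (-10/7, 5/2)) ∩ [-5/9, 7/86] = [-5/9, 7/86]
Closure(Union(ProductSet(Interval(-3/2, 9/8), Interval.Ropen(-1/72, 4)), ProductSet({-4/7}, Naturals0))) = Union(ProductSet({-4/7}, Union(Complement(Naturals0, Interval.open(-1/72, 4)), Naturals0)), ProductSet(Interval(-3/2, 9/8), Interval(-1/72, 4)))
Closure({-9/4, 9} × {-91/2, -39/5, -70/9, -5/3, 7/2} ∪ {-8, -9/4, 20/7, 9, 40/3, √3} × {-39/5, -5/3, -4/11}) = ({-9/4, 9} × {-91/2, -39/5, -70/9, -5/3, 7/2}) ∪ ({-8, -9/4, 20/7, 9, 40/3, √3} × {-39/5, -5/3, -4/11})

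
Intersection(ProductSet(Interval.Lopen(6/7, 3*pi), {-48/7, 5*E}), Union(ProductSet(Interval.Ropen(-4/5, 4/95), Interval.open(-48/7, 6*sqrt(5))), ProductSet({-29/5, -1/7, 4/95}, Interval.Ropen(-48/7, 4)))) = EmptySet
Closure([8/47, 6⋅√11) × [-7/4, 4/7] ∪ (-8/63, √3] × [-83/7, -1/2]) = ([-8/63, √3] × [-83/7, -1/2]) ∪ ([8/47, 6⋅√11] × [-7/4, 4/7])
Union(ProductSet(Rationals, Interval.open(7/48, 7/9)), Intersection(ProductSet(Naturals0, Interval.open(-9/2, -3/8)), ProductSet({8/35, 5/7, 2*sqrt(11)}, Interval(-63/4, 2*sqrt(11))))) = ProductSet(Rationals, Interval.open(7/48, 7/9))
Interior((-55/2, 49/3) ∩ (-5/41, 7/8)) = (-5/41, 7/8)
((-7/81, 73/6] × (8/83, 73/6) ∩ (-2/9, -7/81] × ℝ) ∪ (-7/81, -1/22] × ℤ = (-7/81, -1/22] × ℤ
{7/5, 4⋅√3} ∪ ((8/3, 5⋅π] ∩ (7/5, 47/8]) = {7/5, 4⋅√3} ∪ (8/3, 47/8]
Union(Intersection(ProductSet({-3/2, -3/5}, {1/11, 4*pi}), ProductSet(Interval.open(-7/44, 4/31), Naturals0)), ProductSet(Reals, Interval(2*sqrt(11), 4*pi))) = ProductSet(Reals, Interval(2*sqrt(11), 4*pi))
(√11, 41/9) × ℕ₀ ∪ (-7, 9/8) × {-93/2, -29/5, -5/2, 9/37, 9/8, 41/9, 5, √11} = ((√11, 41/9) × ℕ₀) ∪ ((-7, 9/8) × {-93/2, -29/5, -5/2, 9/37, 9/8, 41/9, 5, √11})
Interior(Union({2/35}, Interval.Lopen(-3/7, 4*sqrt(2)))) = Interval.open(-3/7, 4*sqrt(2))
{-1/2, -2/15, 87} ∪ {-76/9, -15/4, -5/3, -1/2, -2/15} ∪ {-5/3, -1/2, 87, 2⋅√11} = {-76/9, -15/4, -5/3, -1/2, -2/15, 87, 2⋅√11}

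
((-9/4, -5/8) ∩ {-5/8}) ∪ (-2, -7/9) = (-2, -7/9)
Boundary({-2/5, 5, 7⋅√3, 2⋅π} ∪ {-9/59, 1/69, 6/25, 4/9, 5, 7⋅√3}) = {-2/5, -9/59, 1/69, 6/25, 4/9, 5, 7⋅√3, 2⋅π}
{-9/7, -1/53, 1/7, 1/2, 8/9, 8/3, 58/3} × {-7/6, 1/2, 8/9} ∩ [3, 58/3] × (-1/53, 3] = {58/3} × {1/2, 8/9}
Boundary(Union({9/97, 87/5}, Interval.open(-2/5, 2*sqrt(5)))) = {-2/5, 87/5, 2*sqrt(5)}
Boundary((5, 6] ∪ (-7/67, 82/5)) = {-7/67, 82/5}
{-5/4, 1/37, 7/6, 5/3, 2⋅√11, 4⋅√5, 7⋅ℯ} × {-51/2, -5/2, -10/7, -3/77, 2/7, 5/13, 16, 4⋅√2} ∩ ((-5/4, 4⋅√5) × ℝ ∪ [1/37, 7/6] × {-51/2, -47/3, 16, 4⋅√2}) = {1/37, 7/6, 5/3, 2⋅√11} × {-51/2, -5/2, -10/7, -3/77, 2/7, 5/13, 16, 4⋅√2}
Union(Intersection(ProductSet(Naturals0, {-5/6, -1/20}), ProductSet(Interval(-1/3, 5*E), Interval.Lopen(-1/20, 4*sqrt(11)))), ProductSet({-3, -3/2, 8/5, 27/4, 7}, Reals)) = ProductSet({-3, -3/2, 8/5, 27/4, 7}, Reals)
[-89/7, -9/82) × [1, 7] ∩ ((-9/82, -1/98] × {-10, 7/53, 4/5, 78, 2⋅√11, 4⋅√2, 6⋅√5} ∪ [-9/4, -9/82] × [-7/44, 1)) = ∅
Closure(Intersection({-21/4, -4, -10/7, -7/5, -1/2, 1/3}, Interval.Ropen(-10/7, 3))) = {-10/7, -7/5, -1/2, 1/3}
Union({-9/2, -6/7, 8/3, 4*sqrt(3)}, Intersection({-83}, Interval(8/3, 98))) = {-9/2, -6/7, 8/3, 4*sqrt(3)}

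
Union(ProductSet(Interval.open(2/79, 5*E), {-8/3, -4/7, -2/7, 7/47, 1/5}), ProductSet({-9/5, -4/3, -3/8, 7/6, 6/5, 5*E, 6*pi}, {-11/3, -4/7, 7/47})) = Union(ProductSet({-9/5, -4/3, -3/8, 7/6, 6/5, 5*E, 6*pi}, {-11/3, -4/7, 7/47}), ProductSet(Interval.open(2/79, 5*E), {-8/3, -4/7, -2/7, 7/47, 1/5}))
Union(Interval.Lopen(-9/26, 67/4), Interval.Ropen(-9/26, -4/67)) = Interval(-9/26, 67/4)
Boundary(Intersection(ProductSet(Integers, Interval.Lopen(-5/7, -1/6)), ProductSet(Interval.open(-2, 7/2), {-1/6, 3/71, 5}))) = ProductSet(Range(-1, 4, 1), {-1/6})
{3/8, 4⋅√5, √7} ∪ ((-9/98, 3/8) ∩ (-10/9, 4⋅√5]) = (-9/98, 3/8] ∪ {4⋅√5, √7}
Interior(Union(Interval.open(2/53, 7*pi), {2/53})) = Interval.open(2/53, 7*pi)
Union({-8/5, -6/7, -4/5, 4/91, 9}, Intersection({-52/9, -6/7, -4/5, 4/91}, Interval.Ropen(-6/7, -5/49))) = {-8/5, -6/7, -4/5, 4/91, 9}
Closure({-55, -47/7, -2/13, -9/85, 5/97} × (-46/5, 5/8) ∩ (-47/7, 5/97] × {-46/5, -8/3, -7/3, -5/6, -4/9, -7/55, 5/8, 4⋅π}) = {-2/13, -9/85, 5/97} × {-8/3, -7/3, -5/6, -4/9, -7/55}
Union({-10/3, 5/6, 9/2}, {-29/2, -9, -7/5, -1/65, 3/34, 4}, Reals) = Reals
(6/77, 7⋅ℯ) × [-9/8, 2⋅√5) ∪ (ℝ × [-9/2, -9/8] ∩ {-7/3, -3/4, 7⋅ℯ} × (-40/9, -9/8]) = ({-7/3, -3/4, 7⋅ℯ} × (-40/9, -9/8]) ∪ ((6/77, 7⋅ℯ) × [-9/8, 2⋅√5))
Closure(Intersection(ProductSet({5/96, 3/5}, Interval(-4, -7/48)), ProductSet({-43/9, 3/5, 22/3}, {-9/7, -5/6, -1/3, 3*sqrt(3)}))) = ProductSet({3/5}, {-9/7, -5/6, -1/3})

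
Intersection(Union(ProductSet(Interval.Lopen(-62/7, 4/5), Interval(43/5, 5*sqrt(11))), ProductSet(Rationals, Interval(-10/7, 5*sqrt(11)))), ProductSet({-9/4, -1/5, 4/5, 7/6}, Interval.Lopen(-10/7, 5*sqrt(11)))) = ProductSet({-9/4, -1/5, 4/5, 7/6}, Interval.Lopen(-10/7, 5*sqrt(11)))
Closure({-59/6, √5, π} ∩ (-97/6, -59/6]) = {-59/6}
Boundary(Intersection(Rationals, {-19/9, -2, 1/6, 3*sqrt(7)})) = {-19/9, -2, 1/6}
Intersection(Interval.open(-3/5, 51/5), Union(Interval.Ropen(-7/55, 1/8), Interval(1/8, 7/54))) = Interval(-7/55, 7/54)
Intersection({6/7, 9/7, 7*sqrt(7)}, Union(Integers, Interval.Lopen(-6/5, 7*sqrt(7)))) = {6/7, 9/7, 7*sqrt(7)}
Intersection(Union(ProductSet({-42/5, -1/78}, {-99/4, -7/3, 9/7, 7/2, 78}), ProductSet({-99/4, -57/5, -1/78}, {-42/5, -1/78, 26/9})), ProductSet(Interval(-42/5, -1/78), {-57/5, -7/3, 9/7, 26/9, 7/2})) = Union(ProductSet({-1/78}, {26/9}), ProductSet({-42/5, -1/78}, {-7/3, 9/7, 7/2}))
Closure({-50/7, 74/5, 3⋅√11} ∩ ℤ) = ∅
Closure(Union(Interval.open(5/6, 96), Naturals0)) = Union(Complement(Naturals0, Interval.open(5/6, 96)), Interval(5/6, 96), Naturals0)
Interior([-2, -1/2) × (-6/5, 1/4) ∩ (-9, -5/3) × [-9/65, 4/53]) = (-2, -5/3) × (-9/65, 4/53)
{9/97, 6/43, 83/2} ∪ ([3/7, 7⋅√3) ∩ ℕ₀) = {9/97, 6/43, 83/2} ∪ {1, 2, …, 12}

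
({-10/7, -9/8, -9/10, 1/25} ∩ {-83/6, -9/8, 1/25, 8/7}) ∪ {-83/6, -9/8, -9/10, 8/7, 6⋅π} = {-83/6, -9/8, -9/10, 1/25, 8/7, 6⋅π}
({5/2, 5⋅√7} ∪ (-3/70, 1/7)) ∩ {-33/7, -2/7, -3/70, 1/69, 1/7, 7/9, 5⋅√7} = {1/69, 5⋅√7}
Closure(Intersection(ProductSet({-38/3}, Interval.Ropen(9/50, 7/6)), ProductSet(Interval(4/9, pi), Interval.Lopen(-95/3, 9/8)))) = EmptySet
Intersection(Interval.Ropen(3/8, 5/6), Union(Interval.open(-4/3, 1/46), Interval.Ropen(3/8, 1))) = Interval.Ropen(3/8, 5/6)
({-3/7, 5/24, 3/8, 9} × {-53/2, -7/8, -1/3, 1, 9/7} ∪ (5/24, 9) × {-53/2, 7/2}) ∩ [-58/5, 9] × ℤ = {-3/7, 5/24, 3/8, 9} × {1}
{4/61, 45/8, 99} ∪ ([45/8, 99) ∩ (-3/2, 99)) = {4/61} ∪ [45/8, 99]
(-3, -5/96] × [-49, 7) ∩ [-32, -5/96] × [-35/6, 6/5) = (-3, -5/96] × [-35/6, 6/5)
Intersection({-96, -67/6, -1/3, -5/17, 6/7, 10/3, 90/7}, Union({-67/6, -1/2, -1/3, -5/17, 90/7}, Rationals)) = {-96, -67/6, -1/3, -5/17, 6/7, 10/3, 90/7}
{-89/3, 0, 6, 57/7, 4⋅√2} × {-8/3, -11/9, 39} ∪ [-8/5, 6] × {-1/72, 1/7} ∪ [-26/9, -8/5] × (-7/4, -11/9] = ([-8/5, 6] × {-1/72, 1/7}) ∪ ([-26/9, -8/5] × (-7/4, -11/9]) ∪ ({-89/3, 0, 6, 57/7, 4⋅√2} × {-8/3, -11/9, 39})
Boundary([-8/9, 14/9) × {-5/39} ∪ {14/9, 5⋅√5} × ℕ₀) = ([-8/9, 14/9] × {-5/39}) ∪ ({14/9, 5⋅√5} × ℕ₀)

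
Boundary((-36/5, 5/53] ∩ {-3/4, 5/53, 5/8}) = {-3/4, 5/53}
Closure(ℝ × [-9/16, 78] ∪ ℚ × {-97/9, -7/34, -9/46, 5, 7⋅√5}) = ℝ × ({-97/9} ∪ [-9/16, 78])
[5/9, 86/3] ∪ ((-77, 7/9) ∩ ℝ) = (-77, 86/3]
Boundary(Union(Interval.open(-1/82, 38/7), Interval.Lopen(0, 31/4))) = {-1/82, 31/4}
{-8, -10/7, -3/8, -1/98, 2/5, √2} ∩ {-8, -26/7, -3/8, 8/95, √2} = {-8, -3/8, √2}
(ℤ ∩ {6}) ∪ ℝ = ℝ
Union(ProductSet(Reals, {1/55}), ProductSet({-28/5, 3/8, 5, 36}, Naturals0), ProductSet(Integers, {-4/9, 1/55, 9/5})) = Union(ProductSet({-28/5, 3/8, 5, 36}, Naturals0), ProductSet(Integers, {-4/9, 1/55, 9/5}), ProductSet(Reals, {1/55}))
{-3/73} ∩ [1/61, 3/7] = ∅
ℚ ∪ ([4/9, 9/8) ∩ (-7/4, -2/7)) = ℚ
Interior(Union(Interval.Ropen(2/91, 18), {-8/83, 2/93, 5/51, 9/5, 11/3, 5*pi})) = Interval.open(2/91, 18)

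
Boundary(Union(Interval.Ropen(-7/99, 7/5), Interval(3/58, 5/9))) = {-7/99, 7/5}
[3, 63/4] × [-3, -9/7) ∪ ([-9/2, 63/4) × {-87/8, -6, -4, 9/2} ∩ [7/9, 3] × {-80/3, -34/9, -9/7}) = [3, 63/4] × [-3, -9/7)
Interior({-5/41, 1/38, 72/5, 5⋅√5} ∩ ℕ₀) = ∅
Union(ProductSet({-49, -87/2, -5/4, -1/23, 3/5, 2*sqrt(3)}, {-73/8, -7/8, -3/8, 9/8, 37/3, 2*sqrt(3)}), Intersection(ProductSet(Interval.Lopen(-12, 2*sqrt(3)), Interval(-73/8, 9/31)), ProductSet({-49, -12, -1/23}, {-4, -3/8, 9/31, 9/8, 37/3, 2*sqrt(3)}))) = Union(ProductSet({-1/23}, {-4, -3/8, 9/31}), ProductSet({-49, -87/2, -5/4, -1/23, 3/5, 2*sqrt(3)}, {-73/8, -7/8, -3/8, 9/8, 37/3, 2*sqrt(3)}))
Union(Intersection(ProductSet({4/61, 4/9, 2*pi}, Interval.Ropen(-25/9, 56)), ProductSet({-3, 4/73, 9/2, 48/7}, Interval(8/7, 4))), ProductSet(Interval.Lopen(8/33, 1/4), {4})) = ProductSet(Interval.Lopen(8/33, 1/4), {4})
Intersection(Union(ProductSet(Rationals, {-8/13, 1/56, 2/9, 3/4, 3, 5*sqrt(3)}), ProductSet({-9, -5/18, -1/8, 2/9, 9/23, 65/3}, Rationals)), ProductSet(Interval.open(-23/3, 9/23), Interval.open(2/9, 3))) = Union(ProductSet({-5/18, -1/8, 2/9}, Intersection(Interval.open(2/9, 3), Rationals)), ProductSet(Intersection(Interval.open(-23/3, 9/23), Rationals), {3/4}))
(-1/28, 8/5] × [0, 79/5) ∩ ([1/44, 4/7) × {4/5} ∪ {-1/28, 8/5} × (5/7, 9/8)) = ({8/5} × (5/7, 9/8)) ∪ ([1/44, 4/7) × {4/5})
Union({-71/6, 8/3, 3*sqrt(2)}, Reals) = Reals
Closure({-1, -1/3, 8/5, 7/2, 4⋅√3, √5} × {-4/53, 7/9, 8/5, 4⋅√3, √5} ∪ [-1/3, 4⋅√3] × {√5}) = ([-1/3, 4⋅√3] × {√5}) ∪ ({-1, -1/3, 8/5, 7/2, 4⋅√3, √5} × {-4/53, 7/9, 8/5, 4⋅√3, √5})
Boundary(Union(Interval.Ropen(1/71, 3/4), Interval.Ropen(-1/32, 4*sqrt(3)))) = {-1/32, 4*sqrt(3)}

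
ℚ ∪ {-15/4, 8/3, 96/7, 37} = ℚ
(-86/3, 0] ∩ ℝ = (-86/3, 0]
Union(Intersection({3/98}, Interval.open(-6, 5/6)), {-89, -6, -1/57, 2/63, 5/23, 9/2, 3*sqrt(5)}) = {-89, -6, -1/57, 3/98, 2/63, 5/23, 9/2, 3*sqrt(5)}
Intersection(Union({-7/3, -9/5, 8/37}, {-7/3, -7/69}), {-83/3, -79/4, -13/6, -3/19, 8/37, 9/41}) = {8/37}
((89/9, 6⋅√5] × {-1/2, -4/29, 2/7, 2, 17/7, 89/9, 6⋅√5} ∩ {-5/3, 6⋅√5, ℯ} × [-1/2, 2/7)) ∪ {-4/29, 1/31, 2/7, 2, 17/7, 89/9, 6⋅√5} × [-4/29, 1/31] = ({6⋅√5} × {-1/2, -4/29}) ∪ ({-4/29, 1/31, 2/7, 2, 17/7, 89/9, 6⋅√5} × [-4/29, 1/31])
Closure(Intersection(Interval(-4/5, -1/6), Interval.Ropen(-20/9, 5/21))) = Interval(-4/5, -1/6)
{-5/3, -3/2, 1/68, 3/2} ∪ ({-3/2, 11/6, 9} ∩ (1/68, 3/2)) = {-5/3, -3/2, 1/68, 3/2}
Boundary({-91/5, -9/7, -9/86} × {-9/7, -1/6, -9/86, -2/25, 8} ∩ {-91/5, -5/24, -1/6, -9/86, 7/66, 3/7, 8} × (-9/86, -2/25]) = {-91/5, -9/86} × {-2/25}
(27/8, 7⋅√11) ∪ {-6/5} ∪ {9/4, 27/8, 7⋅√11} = {-6/5, 9/4} ∪ [27/8, 7⋅√11]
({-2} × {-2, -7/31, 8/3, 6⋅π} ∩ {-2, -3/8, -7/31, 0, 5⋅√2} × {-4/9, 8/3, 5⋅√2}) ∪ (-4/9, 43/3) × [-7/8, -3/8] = ({-2} × {8/3}) ∪ ((-4/9, 43/3) × [-7/8, -3/8])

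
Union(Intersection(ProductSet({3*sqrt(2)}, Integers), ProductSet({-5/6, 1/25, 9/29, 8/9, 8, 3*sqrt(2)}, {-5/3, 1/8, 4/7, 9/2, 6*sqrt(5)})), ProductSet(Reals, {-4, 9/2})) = ProductSet(Reals, {-4, 9/2})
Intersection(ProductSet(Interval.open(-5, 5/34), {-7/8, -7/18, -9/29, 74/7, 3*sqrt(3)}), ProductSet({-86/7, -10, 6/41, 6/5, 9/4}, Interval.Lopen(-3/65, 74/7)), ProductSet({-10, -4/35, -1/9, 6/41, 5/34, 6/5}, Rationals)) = ProductSet({6/41}, {74/7})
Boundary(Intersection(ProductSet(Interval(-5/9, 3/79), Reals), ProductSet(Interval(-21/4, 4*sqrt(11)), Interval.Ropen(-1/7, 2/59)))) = Union(ProductSet({-5/9, 3/79}, Interval(-1/7, 2/59)), ProductSet(Interval(-5/9, 3/79), {-1/7, 2/59}))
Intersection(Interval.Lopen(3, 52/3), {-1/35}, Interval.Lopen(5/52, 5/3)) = EmptySet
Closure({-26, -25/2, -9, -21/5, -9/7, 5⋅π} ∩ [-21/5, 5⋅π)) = {-21/5, -9/7}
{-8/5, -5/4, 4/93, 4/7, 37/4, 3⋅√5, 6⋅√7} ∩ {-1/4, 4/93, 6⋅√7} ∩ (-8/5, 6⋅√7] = {4/93, 6⋅√7}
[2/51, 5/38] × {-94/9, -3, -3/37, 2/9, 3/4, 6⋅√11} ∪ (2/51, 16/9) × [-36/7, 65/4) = ((2/51, 16/9) × [-36/7, 65/4)) ∪ ([2/51, 5/38] × {-94/9, -3, -3/37, 2/9, 3/4, 6⋅√11})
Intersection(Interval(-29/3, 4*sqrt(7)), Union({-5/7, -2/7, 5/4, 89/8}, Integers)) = Union({-5/7, -2/7, 5/4}, Range(-9, 11, 1))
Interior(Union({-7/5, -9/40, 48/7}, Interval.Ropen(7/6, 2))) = Interval.open(7/6, 2)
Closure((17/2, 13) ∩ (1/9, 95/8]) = [17/2, 95/8]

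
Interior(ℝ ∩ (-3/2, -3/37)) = (-3/2, -3/37)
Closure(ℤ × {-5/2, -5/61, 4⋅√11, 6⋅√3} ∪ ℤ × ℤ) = ℤ × (ℤ ∪ {-5/2, -5/61, 4⋅√11, 6⋅√3})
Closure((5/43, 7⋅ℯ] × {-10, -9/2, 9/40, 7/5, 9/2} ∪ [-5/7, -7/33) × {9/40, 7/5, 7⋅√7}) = ([-5/7, -7/33] × {9/40, 7/5, 7⋅√7}) ∪ ([5/43, 7⋅ℯ] × {-10, -9/2, 9/40, 7/5, 9/2})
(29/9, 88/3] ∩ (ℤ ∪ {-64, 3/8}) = {4, 5, …, 29}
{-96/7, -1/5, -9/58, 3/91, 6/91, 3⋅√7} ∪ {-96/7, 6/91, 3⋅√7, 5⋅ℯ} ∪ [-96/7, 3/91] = [-96/7, 3/91] ∪ {6/91, 3⋅√7, 5⋅ℯ}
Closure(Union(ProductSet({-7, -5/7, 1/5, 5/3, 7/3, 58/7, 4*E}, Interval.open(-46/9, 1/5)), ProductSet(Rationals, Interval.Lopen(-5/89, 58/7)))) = Union(ProductSet({-7, -5/7, 1/5, 5/3, 7/3, 58/7, 4*E}, Interval(-46/9, 1/5)), ProductSet(Reals, Interval(-5/89, 58/7)))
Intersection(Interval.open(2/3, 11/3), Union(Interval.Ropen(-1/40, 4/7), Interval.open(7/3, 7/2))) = Interval.open(7/3, 7/2)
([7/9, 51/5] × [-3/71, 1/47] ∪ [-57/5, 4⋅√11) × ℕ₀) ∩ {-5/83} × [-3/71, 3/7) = {-5/83} × {0}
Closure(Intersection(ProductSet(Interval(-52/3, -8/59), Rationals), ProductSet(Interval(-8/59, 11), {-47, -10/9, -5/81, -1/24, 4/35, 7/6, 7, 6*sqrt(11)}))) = ProductSet({-8/59}, {-47, -10/9, -5/81, -1/24, 4/35, 7/6, 7})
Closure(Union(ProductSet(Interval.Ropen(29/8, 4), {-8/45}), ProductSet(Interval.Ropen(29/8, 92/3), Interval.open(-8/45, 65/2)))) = Union(ProductSet({29/8, 92/3}, Interval(-8/45, 65/2)), ProductSet(Interval(29/8, 92/3), {-8/45, 65/2}), ProductSet(Interval.Ropen(29/8, 92/3), Interval.open(-8/45, 65/2)))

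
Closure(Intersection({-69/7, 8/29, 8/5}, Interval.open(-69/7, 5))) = {8/29, 8/5}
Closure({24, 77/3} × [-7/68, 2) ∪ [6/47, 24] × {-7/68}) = ([6/47, 24] × {-7/68}) ∪ ({24, 77/3} × [-7/68, 2])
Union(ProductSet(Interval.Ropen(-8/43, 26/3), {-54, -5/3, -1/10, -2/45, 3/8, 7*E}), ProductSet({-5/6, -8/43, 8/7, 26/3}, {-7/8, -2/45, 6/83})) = Union(ProductSet({-5/6, -8/43, 8/7, 26/3}, {-7/8, -2/45, 6/83}), ProductSet(Interval.Ropen(-8/43, 26/3), {-54, -5/3, -1/10, -2/45, 3/8, 7*E}))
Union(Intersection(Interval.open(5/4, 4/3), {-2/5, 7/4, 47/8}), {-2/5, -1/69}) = {-2/5, -1/69}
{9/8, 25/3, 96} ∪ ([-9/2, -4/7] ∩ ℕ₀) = {9/8, 25/3, 96}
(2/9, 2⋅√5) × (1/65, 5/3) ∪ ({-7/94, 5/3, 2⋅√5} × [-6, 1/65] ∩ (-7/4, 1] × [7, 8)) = (2/9, 2⋅√5) × (1/65, 5/3)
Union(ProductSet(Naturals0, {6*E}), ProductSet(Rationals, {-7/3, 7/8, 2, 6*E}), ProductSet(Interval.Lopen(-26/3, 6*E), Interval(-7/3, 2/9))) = Union(ProductSet(Interval.Lopen(-26/3, 6*E), Interval(-7/3, 2/9)), ProductSet(Rationals, {-7/3, 7/8, 2, 6*E}))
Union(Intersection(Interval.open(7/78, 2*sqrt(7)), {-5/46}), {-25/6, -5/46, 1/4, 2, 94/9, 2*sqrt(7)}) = {-25/6, -5/46, 1/4, 2, 94/9, 2*sqrt(7)}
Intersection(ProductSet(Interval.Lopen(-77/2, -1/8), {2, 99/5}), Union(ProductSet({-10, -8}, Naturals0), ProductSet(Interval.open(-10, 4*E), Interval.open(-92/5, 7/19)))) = ProductSet({-10, -8}, {2})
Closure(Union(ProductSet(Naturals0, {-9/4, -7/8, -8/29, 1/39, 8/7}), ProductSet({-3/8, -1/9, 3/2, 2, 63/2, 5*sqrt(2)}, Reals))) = Union(ProductSet({-3/8, -1/9, 3/2, 2, 63/2, 5*sqrt(2)}, Reals), ProductSet(Naturals0, {-9/4, -7/8, -8/29, 1/39, 8/7}))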